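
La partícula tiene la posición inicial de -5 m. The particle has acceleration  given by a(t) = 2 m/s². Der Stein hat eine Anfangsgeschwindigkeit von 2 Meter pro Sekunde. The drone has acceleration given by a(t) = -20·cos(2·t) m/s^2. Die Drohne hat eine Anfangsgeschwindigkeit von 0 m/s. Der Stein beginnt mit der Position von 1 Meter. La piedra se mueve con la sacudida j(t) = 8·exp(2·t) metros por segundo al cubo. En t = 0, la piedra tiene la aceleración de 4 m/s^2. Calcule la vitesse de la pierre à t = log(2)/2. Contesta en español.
Para resolver esto, necesitamos tomar 2 integrales de nuestra ecuación de la sacudida j(t) = 8·exp(2·t). Integrando la sacudida y usando la condición inicial a(0) = 4, obtenemos a(t) = 4·exp(2·t). La integral de la aceleración, con v(0) = 2, da la velocidad: v(t) = 2·exp(2·t). De la ecuación de la velocidad v(t) = 2·exp(2·t), sustituimos t = log(2)/2 para obtener v = 4.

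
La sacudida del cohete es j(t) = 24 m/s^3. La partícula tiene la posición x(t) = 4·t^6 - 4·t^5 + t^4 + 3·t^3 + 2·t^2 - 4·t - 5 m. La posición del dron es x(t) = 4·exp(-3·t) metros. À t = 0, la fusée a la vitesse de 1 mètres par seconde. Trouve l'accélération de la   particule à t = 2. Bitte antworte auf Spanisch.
Para resolver esto, necesitamos tomar 2 derivadas de nuestra ecuación de la posición x(t) = 4·t^6 - 4·t^5 + t^4 + 3·t^3 + 2·t^2 - 4·t - 5. La derivada de la posición da la velocidad: v(t) = 24·t^5 - 20·t^4 + 4·t^3 + 9·t^2 + 4·t - 4. La derivada de la velocidad da la aceleración: a(t) = 120·t^4 - 80·t^3 + 12·t^2 + 18·t + 4. De la ecuación de la aceleración a(t) = 120·t^4 - 80·t^3 + 12·t^2 + 18·t + 4, sustituimos t = 2 para obtener a = 1368.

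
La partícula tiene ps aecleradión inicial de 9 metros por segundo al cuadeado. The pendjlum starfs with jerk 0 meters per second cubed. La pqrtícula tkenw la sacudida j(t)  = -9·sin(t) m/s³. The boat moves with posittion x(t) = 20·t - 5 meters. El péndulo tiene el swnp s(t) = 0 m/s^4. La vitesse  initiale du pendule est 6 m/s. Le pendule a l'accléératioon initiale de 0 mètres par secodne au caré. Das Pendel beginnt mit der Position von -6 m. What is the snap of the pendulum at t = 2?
We have snap s(t) = 0. Substituting t = 2: s(2) = 0.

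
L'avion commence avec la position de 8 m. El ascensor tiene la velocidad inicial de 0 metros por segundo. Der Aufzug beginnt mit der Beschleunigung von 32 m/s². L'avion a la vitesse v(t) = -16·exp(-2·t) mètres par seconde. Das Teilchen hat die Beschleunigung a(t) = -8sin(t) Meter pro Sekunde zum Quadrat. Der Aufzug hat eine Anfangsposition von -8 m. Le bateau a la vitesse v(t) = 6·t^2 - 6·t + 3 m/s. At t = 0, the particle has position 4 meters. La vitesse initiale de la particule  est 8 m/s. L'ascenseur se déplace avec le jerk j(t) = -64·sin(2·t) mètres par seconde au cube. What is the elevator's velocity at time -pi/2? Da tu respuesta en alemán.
Wir müssen unsere Gleichung für den Ruck j(t) = -64·sin(2·t) 2-mal integrieren. Durch Integration von dem Ruck und Verwendung der Anfangsbedingung a(0) = 32, erhalten wir a(t) = 32·cos(2·t). Mit ∫a(t)dt und Anwendung von v(0) = 0, finden wir v(t) = 16·sin(2·t). Mit v(t) = 16·sin(2·t) und Einsetzen von t = -pi/2, finden wir v = 0.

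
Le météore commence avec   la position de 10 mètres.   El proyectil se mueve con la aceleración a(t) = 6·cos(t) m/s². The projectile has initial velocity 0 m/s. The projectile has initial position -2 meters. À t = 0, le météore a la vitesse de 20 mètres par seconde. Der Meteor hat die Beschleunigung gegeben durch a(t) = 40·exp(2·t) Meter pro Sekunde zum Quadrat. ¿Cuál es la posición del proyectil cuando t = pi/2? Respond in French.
Nous devons trouver la primitive de notre équation de l'accélération a(t) = 6·cos(t) 2 fois. La primitive de l'accélération, avec v(0) = 0, donne la vitesse: v(t) = 6·sin(t). En intégrant la vitesse et en utilisant la condition initiale x(0) = -2, nous obtenons x(t) = 4 - 6·cos(t). Nous avons la position x(t) = 4 - 6·cos(t). En substituant t = pi/2: x(pi/2) = 4.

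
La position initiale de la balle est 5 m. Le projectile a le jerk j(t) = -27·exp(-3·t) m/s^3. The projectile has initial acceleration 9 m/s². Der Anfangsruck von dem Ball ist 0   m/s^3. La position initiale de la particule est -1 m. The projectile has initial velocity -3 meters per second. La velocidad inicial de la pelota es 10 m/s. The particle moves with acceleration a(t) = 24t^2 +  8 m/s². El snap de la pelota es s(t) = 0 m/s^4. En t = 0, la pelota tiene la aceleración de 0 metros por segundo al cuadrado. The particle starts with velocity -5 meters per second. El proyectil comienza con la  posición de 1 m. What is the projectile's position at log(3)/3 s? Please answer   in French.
Nous devons intégrer notre équation du jerk j(t) = -27·exp(-3·t) 3 fois. La primitive du jerk est l'accélération. En utilisant a(0) = 9, nous obtenons a(t) = 9·exp(-3·t). La primitive de l'accélération, avec v(0) = -3, donne la vitesse: v(t) = -3·exp(-3·t). La primitive de la vitesse est la position. En utilisant x(0) = 1, nous obtenons x(t) = exp(-3·t). Nous avons la position x(t) = exp(-3·t). En substituant t = log(3)/3: x(log(3)/3) = 1/3.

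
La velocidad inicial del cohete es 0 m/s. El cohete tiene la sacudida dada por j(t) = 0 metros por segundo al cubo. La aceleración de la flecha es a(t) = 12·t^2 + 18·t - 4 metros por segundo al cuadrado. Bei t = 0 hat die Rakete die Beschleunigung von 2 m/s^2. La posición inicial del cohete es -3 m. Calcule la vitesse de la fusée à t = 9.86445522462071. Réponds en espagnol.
Partiendo de la sacudida j(t) = 0, tomamos 2 integrales. La antiderivada de la sacudida es la aceleración. Usando a(0) = 2, obtenemos a(t) = 2. Integrando la aceleración y usando la condición inicial v(0) = 0, obtenemos v(t) = 2·t. Usando v(t) = 2·t y sustituyendo t = 9.86445522462071, encontramos v = 19.7289104492414.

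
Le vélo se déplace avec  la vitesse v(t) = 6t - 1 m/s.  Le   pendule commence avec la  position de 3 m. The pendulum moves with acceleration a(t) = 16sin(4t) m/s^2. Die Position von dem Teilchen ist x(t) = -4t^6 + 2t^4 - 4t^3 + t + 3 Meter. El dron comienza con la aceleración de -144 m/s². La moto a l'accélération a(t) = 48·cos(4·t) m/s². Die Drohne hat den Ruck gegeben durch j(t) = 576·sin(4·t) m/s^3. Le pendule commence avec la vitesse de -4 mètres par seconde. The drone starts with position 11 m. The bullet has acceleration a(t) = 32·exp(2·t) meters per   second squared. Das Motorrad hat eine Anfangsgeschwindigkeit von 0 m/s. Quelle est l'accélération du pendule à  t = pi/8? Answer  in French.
En utilisant a(t) = 16·sin(4·t) et en substituant t = pi/8, nous trouvons a = 16.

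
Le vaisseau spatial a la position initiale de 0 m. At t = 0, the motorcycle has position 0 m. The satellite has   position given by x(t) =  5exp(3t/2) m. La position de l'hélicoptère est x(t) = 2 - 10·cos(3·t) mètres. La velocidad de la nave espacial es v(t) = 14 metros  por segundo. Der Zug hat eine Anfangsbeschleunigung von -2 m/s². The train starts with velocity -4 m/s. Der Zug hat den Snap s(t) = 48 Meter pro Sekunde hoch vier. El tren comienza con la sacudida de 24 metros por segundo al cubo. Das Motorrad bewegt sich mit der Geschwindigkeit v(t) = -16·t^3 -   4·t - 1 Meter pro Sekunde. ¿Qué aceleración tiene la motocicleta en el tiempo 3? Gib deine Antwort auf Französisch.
Nous devons dériver notre équation de la vitesse v(t) = -16·t^3 - 4·t - 1 1 fois. En dérivant la vitesse, nous obtenons l'accélération: a(t) = -48·t^2 - 4. En utilisant a(t) = -48·t^2 - 4 et en substituant t = 3, nous trouvons a = -436.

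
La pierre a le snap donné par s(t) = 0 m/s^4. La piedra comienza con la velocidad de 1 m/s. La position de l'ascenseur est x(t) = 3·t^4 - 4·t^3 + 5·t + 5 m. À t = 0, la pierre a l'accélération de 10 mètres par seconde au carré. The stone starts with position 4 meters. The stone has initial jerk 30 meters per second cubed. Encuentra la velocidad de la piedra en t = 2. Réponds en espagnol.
Partiendo del snap s(t) = 0, tomamos 3 antiderivadas. La antiderivada del snap es la sacudida. Usando j(0) = 30, obtenemos j(t) = 30. Integrando la sacudida y usando la condición inicial a(0) = 10, obtenemos a(t) = 30·t + 10. Integrando la aceleración y usando la condición inicial v(0) = 1, obtenemos v(t) = 15·t^2 + 10·t + 1. Tenemos la velocidad v(t) = 15·t^2 + 10·t + 1. Sustituyendo t = 2: v(2) = 81.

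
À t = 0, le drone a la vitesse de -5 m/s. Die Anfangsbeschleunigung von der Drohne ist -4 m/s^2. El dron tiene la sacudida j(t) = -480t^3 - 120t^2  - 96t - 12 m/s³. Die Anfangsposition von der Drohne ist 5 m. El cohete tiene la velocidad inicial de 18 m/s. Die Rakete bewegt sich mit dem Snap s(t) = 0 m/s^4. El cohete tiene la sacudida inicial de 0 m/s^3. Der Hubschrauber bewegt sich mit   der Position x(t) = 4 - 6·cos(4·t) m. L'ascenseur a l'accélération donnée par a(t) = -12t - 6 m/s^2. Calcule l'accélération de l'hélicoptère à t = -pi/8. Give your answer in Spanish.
Partiendo de la posición x(t) = 4 - 6·cos(4·t), tomamos 2 derivadas. La derivada de la posición da la velocidad: v(t) = 24·sin(4·t). Derivando la velocidad, obtenemos la aceleración: a(t) = 96·cos(4·t). Usando a(t) = 96·cos(4·t) y sustituyendo t = -pi/8, encontramos a = 0.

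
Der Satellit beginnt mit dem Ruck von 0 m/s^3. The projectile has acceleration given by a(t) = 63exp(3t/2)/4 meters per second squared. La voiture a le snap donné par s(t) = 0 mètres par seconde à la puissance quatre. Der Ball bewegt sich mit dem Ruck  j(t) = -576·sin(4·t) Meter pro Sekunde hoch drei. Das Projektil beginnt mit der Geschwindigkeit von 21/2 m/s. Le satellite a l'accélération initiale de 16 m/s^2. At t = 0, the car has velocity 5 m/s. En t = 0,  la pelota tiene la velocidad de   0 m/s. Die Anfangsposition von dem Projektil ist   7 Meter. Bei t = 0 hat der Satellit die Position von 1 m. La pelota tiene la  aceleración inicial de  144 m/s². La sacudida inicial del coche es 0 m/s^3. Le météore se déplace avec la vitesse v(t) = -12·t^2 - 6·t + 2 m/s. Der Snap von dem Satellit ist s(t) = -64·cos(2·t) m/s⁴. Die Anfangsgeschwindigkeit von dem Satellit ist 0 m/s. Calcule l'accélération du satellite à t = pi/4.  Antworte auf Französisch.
En partant du snap s(t) = -64·cos(2·t), nous prenons 2 primitives. L'intégrale du snap est le jerk. En utilisant j(0) = 0, nous obtenons j(t) = -32·sin(2·t). L'intégrale du jerk est l'accélération. En utilisant a(0) = 16, nous obtenons a(t) = 16·cos(2·t). En utilisant a(t) = 16·cos(2·t) et en substituant t = pi/4, nous trouvons a = 0.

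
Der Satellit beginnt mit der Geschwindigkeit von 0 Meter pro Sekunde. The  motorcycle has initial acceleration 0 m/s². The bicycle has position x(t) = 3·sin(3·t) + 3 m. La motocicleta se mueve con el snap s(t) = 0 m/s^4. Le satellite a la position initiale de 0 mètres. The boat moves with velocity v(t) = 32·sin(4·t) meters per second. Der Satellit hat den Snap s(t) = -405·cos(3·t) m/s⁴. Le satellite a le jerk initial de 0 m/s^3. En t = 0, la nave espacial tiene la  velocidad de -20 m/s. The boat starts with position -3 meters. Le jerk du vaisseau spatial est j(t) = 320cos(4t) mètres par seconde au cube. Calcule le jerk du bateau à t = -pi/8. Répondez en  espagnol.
Debemos derivar nuestra ecuación de la velocidad v(t) = 32·sin(4·t) 2 veces. Tomando d/dt de v(t), encontramos a(t) = 128·cos(4·t). Derivando la aceleración, obtenemos la sacudida: j(t) = -512·sin(4·t). Usando j(t) = -512·sin(4·t) y sustituyendo t = -pi/8, encontramos j = 512.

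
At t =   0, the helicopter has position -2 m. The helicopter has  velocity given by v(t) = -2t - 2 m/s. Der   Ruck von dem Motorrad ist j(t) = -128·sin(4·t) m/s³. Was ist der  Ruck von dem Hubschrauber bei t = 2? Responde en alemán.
Um dies zu lösen, müssen wir 2 Ableitungen unserer Gleichung für die Geschwindigkeit v(t) = -2·t - 2 nehmen. Die Ableitung von der Geschwindigkeit ergibt die Beschleunigung: a(t) = -2. Mit d/dt von a(t) finden wir j(t) = 0. Wir haben den Ruck j(t) = 0. Durch Einsetzen von t = 2: j(2) = 0.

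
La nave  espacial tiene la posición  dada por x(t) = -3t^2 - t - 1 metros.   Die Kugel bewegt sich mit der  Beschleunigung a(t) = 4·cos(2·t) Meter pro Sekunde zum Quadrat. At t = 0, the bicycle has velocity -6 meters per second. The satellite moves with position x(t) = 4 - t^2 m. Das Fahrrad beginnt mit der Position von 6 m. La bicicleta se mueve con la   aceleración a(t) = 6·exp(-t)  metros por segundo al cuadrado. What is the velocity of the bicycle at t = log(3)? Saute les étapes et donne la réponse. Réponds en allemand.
Die Geschwindigkeit bei t = log(3) ist v = -2.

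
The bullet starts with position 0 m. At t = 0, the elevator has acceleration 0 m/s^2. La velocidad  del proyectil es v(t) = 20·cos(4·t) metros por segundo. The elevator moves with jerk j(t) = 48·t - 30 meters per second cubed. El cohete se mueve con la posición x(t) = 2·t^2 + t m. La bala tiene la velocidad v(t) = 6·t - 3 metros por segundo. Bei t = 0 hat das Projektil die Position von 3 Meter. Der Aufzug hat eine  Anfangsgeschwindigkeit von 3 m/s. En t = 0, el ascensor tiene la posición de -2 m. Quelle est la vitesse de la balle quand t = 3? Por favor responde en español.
Usando v(t) = 6·t - 3 y sustituyendo t = 3, encontramos v = 15.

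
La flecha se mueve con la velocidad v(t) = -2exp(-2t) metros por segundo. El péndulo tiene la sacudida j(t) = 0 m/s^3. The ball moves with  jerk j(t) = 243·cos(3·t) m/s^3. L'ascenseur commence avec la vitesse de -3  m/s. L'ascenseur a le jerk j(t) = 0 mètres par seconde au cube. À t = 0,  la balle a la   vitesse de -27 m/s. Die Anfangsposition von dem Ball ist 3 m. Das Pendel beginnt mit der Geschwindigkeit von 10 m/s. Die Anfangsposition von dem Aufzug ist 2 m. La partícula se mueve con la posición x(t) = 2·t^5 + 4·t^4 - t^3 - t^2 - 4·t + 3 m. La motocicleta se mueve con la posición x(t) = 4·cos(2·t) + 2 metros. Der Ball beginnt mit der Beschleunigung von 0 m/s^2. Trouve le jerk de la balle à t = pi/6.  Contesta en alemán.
Wir haben den Ruck j(t) = 243·cos(3·t). Durch Einsetzen von t = pi/6: j(pi/6) = 0.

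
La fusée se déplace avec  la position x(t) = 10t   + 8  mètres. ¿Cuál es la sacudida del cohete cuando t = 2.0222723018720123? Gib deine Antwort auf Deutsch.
Ausgehend von der Position x(t) = 10·t + 8, nehmen wir 3 Ableitungen. Durch Ableiten von der Position erhalten wir die Geschwindigkeit: v(t) = 10. Die Ableitung von der Geschwindigkeit ergibt die Beschleunigung: a(t) = 0. Durch Ableiten von der Beschleunigung erhalten wir den Ruck: j(t) = 0. Mit j(t) = 0 und Einsetzen von t = 2.0222723018720123, finden wir j = 0.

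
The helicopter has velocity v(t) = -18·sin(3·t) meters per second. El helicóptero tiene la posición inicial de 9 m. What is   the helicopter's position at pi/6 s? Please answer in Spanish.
Partiendo de la velocidad v(t) = -18·sin(3·t), tomamos 1 antiderivada. Integrando la velocidad y usando la condición inicial x(0) = 9, obtenemos x(t) = 6·cos(3·t) + 3. Usando x(t) = 6·cos(3·t) + 3 y sustituyendo t = pi/6, encontramos x = 3.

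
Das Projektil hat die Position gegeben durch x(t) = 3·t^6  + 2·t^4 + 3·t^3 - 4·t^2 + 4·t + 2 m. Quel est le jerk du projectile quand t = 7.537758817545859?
En partant de la position x(t) = 3·t^6 + 2·t^4 + 3·t^3 - 4·t^2 + 4·t + 2, nous prenons 3 dérivées. En dérivant la position, nous obtenons la vitesse: v(t) = 18·t^5 + 8·t^3 + 9·t^2 - 8·t + 4. La dérivée de la vitesse donne l'accélération: a(t) = 90·t^4 + 24·t^2 + 18·t - 8. En prenant d/dt de a(t), nous trouvons j(t) = 360·t^3 + 48·t + 18. De l'équation du jerk j(t) = 360·t^3 + 48·t + 18, nous substituons t = 7.537758817545859 pour obtenir j = 154560.228368576.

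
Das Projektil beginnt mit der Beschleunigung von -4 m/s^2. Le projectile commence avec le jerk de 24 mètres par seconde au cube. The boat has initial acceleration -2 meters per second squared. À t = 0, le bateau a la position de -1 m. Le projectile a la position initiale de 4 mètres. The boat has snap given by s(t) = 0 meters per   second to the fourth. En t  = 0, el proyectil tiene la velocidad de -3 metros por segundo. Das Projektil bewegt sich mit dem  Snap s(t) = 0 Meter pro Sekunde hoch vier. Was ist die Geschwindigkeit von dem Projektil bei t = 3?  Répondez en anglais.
We must find the antiderivative of our snap equation s(t) = 0 3 times. The antiderivative of snap is jerk. Using j(0) = 24, we get j(t) = 24. Finding the integral of j(t) and using a(0) = -4: a(t) = 24·t - 4. Finding the antiderivative of a(t) and using v(0) = -3: v(t) = 12·t^2 - 4·t - 3. We have velocity v(t) = 12·t^2 - 4·t - 3. Substituting t = 3: v(3) = 93.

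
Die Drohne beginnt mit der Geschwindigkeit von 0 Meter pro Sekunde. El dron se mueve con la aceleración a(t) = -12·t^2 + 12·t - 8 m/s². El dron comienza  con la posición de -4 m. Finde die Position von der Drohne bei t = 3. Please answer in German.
Wir müssen die Stammfunktion unserer Gleichung für die Beschleunigung a(t) = -12·t^2 + 12·t - 8 2-mal finden. Das Integral von der Beschleunigung ist die Geschwindigkeit. Mit v(0) = 0 erhalten wir v(t) = 2·t·(-2·t^2 + 3·t - 4). Die Stammfunktion von der Geschwindigkeit, mit x(0) = -4, ergibt die Position: x(t) = -t^4 + 2·t^3 - 4·t^2 - 4. Mit x(t) = -t^4 + 2·t^3 - 4·t^2 - 4 und Einsetzen von t = 3, finden wir x = -67.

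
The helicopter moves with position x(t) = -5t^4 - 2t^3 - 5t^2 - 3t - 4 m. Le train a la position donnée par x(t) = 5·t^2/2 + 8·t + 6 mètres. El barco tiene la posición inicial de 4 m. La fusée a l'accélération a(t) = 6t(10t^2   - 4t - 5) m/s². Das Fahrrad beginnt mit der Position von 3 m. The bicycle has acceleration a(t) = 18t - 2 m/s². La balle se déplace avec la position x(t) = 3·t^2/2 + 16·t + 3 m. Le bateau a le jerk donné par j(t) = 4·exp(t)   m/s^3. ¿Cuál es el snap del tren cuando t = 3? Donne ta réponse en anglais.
We must differentiate our position equation x(t) = 5·t^2/2 + 8·t + 6 4 times. Differentiating position, we get velocity: v(t) = 5·t + 8. Taking d/dt of v(t), we find a(t) = 5. The derivative of acceleration gives jerk: j(t) = 0. The derivative of jerk gives snap: s(t) = 0. From the given snap equation s(t) = 0, we substitute t = 3 to get s = 0.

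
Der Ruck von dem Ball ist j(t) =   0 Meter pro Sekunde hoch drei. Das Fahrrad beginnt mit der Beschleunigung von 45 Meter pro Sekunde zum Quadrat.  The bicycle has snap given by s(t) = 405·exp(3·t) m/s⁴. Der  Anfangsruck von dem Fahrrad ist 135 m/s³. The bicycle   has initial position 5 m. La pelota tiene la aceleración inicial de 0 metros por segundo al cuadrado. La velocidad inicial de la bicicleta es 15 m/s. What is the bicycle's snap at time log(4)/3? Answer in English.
From the given snap equation s(t) = 405·exp(3·t), we substitute t = log(4)/3 to get s = 1620.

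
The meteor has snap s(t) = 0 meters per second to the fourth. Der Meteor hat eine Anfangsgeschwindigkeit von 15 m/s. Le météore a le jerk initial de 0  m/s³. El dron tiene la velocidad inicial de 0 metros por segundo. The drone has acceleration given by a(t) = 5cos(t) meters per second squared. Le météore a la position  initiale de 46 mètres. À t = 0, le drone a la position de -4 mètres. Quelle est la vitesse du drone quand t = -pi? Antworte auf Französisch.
Nous devons trouver l'intégrale de notre équation de l'accélération a(t) = 5·cos(t) 1 fois. L'intégrale de l'accélération est la vitesse. En utilisant v(0) = 0, nous obtenons v(t) = 5·sin(t). En utilisant v(t) = 5·sin(t) et en substituant t = -pi, nous trouvons v = 0.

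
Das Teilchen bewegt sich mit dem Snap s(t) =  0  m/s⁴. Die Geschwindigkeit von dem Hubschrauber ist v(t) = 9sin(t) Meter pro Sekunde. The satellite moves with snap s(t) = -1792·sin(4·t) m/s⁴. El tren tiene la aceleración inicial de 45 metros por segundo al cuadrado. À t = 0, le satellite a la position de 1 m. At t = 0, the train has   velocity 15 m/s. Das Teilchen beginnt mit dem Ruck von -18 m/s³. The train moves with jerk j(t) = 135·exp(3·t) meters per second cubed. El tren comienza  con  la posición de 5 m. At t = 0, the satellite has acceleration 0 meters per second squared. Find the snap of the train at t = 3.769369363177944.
We must differentiate our jerk equation j(t) = 135·exp(3·t) 1 time. Taking d/dt of j(t), we find s(t) = 405·exp(3·t). From the given snap equation s(t) = 405·exp(3·t), we substitute t = 3.769369363177944 to get s = 32999242.2366176.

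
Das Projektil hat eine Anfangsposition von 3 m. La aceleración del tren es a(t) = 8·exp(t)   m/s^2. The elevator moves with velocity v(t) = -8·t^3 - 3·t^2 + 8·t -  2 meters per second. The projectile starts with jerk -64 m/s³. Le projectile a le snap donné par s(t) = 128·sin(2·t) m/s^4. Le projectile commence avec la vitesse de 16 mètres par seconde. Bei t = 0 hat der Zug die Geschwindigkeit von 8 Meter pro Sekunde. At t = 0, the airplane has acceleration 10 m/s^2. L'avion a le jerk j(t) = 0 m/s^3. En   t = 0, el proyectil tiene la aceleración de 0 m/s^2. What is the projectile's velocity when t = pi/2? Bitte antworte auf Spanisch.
Debemos encontrar la integral de nuestra ecuación del snap s(t) = 128·sin(2·t) 3 veces. Integrando el snap y usando la condición inicial j(0) = -64, obtenemos j(t) = -64·cos(2·t). La integral de la sacudida, con a(0) = 0, da la aceleración: a(t) = -32·sin(2·t). La integral de la aceleración es la velocidad. Usando v(0) = 16, obtenemos v(t) = 16·cos(2·t). Tenemos la velocidad v(t) = 16·cos(2·t). Sustituyendo t = pi/2: v(pi/2) = -16.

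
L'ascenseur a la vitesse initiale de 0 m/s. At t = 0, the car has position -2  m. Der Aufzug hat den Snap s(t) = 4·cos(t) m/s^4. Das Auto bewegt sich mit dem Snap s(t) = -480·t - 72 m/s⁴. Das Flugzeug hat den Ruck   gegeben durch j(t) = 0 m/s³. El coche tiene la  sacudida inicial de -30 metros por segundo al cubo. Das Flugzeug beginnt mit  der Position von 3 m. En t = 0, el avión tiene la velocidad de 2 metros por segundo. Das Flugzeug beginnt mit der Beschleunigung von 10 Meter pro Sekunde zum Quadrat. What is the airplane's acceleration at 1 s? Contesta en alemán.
Wir müssen die Stammfunktion unserer Gleichung für den Ruck j(t) = 0 1-mal finden. Das Integral von dem Ruck, mit a(0) = 10, ergibt die Beschleunigung: a(t) = 10. Wir haben die Beschleunigung a(t) = 10. Durch Einsetzen von t = 1: a(1) = 10.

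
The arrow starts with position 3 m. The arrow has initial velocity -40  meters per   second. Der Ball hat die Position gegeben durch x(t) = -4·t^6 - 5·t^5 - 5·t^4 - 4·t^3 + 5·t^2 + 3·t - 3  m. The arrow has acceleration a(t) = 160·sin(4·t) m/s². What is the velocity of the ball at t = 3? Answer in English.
To solve this, we need to take 1 derivative of our position equation x(t) = -4·t^6 - 5·t^5 - 5·t^4 - 4·t^3 + 5·t^2 + 3·t - 3. Taking d/dt of x(t), we find v(t) = -24·t^5 - 25·t^4 - 20·t^3 - 12·t^2 + 10·t + 3. We have velocity v(t) = -24·t^5 - 25·t^4 - 20·t^3 - 12·t^2 + 10·t + 3. Substituting t = 3: v(3) = -8472.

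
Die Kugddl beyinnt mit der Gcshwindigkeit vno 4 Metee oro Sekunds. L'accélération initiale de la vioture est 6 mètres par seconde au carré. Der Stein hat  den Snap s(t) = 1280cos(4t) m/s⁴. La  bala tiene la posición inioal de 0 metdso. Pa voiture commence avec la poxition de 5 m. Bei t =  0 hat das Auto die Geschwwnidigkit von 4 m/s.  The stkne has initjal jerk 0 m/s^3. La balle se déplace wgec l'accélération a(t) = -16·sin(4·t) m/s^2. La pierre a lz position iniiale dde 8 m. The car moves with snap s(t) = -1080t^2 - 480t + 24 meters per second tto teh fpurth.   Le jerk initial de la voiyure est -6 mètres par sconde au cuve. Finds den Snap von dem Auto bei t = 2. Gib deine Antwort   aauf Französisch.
Nous avons le snap s(t) = -1080·t^2 - 480·t + 24. En substituant t = 2: s(2) = -5256.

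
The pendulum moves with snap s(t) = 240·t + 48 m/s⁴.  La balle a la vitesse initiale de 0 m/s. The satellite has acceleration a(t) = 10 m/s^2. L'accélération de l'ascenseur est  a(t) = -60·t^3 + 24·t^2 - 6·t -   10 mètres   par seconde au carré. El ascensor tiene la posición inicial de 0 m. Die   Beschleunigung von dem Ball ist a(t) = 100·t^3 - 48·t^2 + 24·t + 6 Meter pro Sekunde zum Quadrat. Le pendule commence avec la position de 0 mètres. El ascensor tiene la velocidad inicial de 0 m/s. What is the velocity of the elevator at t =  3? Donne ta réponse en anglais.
To solve this, we need to take 1 integral of our acceleration equation a(t) = -60·t^3 + 24·t^2 - 6·t - 10. The antiderivative of acceleration is velocity. Using v(0) = 0, we get v(t) = t·(-15·t^3 + 8·t^2 - 3·t - 10). Using v(t) = t·(-15·t^3 + 8·t^2 - 3·t - 10) and substituting t = 3, we find v = -1056.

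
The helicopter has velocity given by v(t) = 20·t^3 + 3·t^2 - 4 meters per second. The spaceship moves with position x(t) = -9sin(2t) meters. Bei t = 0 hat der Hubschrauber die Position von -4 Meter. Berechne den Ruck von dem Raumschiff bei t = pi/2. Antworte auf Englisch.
To solve this, we need to take 3 derivatives of our position equation x(t) = -9·sin(2·t). Differentiating position, we get velocity: v(t) = -18·cos(2·t). Differentiating velocity, we get acceleration: a(t) = 36·sin(2·t). Taking d/dt of a(t), we find j(t) = 72·cos(2·t). We have jerk j(t) = 72·cos(2·t). Substituting t = pi/2: j(pi/2) = -72.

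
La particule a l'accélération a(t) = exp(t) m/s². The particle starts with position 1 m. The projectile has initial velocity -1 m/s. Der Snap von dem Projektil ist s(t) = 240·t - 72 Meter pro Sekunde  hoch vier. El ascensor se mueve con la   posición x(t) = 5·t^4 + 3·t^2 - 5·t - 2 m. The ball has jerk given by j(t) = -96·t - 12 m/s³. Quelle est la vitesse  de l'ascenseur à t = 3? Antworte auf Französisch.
En partant de la position x(t) = 5·t^4 + 3·t^2 - 5·t - 2, nous prenons 1 dérivée. En prenant d/dt de x(t), nous trouvons v(t) = 20·t^3 + 6·t - 5. Nous avons la vitesse v(t) = 20·t^3 + 6·t - 5. En substituant t = 3: v(3) = 553.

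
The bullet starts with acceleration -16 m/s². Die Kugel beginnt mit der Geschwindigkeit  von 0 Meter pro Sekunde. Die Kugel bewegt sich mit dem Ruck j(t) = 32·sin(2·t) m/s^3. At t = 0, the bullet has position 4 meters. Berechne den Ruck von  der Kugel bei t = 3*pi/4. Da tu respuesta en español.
Usando j(t) = 32·sin(2·t) y sustituyendo t = 3*pi/4, encontramos j = -32.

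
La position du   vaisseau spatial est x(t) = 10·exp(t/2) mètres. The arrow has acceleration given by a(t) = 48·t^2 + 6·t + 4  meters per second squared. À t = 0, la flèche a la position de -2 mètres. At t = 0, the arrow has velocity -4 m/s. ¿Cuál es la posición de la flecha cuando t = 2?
Partiendo de la aceleración a(t) = 48·t^2 + 6·t + 4, tomamos 2 integrales. La antiderivada de la aceleración, con v(0) = -4, da la velocidad: v(t) = 16·t^3 + 3·t^2 + 4·t - 4. La integral de la velocidad es la posición. Usando x(0) = -2, obtenemos x(t) = 4·t^4 + t^3 + 2·t^2 - 4·t - 2. Tenemos la posición x(t) = 4·t^4 + t^3 + 2·t^2 - 4·t - 2. Sustituyendo t = 2: x(2) = 70.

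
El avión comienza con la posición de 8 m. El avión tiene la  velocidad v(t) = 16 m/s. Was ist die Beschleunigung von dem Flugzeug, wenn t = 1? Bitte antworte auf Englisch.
To solve this, we need to take 1 derivative of our velocity equation v(t) = 16. Differentiating velocity, we get acceleration: a(t) = 0. Using a(t) = 0 and substituting t = 1, we find a = 0.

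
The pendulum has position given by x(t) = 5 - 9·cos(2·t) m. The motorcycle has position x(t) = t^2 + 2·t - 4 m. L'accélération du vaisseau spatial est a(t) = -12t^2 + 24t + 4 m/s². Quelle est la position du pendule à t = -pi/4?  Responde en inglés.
We have position x(t) = 5 - 9·cos(2·t). Substituting t = -pi/4: x(-pi/4) = 5.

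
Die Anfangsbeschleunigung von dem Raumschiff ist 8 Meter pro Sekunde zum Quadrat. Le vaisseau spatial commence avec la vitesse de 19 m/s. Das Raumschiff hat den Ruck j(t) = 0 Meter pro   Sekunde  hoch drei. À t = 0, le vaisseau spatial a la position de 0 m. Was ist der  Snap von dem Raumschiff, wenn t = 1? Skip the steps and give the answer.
s(1) = 0.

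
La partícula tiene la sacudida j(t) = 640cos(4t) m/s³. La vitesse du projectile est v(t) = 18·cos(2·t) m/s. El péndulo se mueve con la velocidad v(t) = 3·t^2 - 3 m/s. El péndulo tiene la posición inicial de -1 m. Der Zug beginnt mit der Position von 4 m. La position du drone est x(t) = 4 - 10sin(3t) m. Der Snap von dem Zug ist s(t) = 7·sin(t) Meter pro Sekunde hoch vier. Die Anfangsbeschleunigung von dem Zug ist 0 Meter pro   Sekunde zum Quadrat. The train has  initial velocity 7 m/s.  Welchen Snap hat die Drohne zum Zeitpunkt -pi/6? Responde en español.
Para resolver esto, necesitamos tomar 4 derivadas de nuestra ecuación de la posición x(t) = 4 - 10·sin(3·t). Tomando d/dt de x(t), encontramos v(t) = -30·cos(3·t). Derivando la velocidad, obtenemos la aceleración: a(t) = 90·sin(3·t). La derivada de la aceleración da la sacudida: j(t) = 270·cos(3·t). La derivada de la sacudida da el snap: s(t) = -810·sin(3·t). Tenemos el snap s(t) = -810·sin(3·t). Sustituyendo t = -pi/6: s(-pi/6) = 810.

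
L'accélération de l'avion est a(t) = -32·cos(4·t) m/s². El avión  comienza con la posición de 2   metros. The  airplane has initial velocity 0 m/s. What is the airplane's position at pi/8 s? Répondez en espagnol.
Partiendo de la aceleración a(t) = -32·cos(4·t), tomamos 2 antiderivadas. La antiderivada de la aceleración es la velocidad. Usando v(0) = 0, obtenemos v(t) = -8·sin(4·t). La antiderivada de la velocidad es la posición. Usando x(0) = 2, obtenemos x(t) = 2·cos(4·t). De la ecuación de la posición x(t) = 2·cos(4·t), sustituimos t = pi/8 para obtener x = 0.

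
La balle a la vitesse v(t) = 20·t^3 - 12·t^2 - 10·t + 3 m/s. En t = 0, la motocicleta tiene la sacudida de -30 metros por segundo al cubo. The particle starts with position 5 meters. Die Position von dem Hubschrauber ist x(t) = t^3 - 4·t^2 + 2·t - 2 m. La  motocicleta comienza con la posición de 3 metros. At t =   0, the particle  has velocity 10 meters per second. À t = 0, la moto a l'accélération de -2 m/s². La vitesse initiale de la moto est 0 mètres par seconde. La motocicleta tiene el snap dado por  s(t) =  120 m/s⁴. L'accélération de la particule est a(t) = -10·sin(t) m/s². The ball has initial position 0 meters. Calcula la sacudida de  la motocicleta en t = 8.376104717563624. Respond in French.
Pour résoudre ceci, nous devons prendre 1 intégrale de notre équation du snap s(t) = 120. La primitive du snap est le jerk. En utilisant j(0) = -30, nous obtenons j(t) = 120·t - 30. Nous avons le jerk j(t) = 120·t - 30. En substituant t = 8.376104717563624: j(8.376104717563624) = 975.132566107635.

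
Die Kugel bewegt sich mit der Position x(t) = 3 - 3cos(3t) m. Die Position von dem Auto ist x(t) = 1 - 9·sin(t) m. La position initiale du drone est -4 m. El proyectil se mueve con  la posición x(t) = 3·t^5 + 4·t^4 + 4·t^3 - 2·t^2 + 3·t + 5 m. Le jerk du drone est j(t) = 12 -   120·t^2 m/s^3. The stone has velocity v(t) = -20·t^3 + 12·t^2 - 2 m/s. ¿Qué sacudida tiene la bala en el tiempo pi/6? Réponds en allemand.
Wir müssen unsere Gleichung für die Position x(t) = 3 - 3·cos(3·t) 3-mal ableiten. Mit d/dt von x(t) finden wir v(t) = 9·sin(3·t). Die Ableitung von der Geschwindigkeit ergibt die Beschleunigung: a(t) = 27·cos(3·t). Mit d/dt von a(t) finden wir j(t) = -81·sin(3·t). Aus der Gleichung für den Ruck j(t) = -81·sin(3·t), setzen wir t = pi/6 ein und erhalten j = -81.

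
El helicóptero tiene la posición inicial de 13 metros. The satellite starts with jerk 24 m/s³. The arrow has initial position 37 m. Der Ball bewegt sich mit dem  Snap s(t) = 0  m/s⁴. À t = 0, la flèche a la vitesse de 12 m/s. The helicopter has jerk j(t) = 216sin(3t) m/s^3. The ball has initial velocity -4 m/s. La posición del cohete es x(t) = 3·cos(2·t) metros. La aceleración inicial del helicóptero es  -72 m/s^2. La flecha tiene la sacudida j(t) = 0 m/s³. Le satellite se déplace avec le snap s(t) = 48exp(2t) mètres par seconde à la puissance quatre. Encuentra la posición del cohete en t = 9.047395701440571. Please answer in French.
De l'équation de la position x(t) = 3·cos(2·t), nous substituons t = 9.047395701440571 pour obtenir x = 2.18529868705485.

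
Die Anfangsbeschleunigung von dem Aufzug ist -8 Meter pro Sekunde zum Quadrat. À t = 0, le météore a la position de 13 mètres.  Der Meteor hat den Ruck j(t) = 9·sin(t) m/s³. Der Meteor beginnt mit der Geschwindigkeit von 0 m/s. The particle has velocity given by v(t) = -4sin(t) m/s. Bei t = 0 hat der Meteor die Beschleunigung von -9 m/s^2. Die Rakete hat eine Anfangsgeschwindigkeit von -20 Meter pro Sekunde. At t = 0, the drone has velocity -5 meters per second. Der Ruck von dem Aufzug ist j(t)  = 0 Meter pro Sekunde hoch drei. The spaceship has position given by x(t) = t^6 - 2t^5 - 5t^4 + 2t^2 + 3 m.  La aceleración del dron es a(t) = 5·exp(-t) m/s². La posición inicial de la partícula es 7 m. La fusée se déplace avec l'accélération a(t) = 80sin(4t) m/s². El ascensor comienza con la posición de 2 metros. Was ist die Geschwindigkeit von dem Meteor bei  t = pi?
Wir müssen die Stammfunktion unserer Gleichung für den Ruck j(t) = 9·sin(t) 2-mal finden. Das Integral von dem Ruck, mit a(0) = -9, ergibt die Beschleunigung: a(t) = -9·cos(t). Mit ∫a(t)dt und Anwendung von v(0) = 0, finden wir v(t) = -9·sin(t). Aus der Gleichung für die Geschwindigkeit v(t) = -9·sin(t), setzen wir t = pi ein und erhalten v = 0.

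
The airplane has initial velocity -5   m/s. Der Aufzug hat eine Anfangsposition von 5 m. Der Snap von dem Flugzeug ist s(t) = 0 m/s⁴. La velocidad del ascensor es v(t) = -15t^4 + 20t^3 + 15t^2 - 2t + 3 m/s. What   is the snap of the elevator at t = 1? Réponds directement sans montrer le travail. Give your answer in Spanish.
En t = 1, s = -240.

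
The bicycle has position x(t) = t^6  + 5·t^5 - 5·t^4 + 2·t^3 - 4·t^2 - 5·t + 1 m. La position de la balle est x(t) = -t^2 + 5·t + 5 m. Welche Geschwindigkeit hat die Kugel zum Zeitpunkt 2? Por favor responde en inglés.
Starting from position x(t) = -t^2 + 5·t + 5, we take 1 derivative. Taking d/dt of x(t), we find v(t) = 5 - 2·t. We have velocity v(t) = 5 - 2·t. Substituting t = 2: v(2) = 1.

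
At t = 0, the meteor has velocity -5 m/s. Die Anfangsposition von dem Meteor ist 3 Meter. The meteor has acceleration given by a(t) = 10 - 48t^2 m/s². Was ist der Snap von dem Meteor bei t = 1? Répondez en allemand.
Wir müssen unsere Gleichung für die Beschleunigung a(t) = 10 - 48·t^2 2-mal ableiten. Die Ableitung von der Beschleunigung ergibt den Ruck: j(t) = -96·t. Die Ableitung von dem Ruck ergibt den Snap: s(t) = -96. Wir haben den Snap s(t) = -96. Durch Einsetzen von t = 1: s(1) = -96.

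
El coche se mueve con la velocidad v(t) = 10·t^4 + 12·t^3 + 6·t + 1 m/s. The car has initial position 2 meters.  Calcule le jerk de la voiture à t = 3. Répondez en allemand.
Um dies zu lösen, müssen wir 2 Ableitungen unserer Gleichung für die Geschwindigkeit v(t) = 10·t^4 + 12·t^3 + 6·t + 1 nehmen. Die Ableitung von der Geschwindigkeit ergibt die Beschleunigung: a(t) = 40·t^3 + 36·t^2 + 6. Durch Ableiten von der Beschleunigung erhalten wir den Ruck: j(t) = 120·t^2 + 72·t. Aus der Gleichung für den Ruck j(t) = 120·t^2 + 72·t, setzen wir t = 3 ein und erhalten j = 1296.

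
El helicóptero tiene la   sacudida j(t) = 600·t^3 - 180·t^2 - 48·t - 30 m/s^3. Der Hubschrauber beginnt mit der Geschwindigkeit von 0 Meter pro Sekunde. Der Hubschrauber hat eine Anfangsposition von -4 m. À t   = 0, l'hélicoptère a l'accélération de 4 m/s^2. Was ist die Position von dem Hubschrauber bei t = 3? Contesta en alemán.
Wir müssen die Stammfunktion unserer Gleichung für den Ruck j(t) = 600·t^3 - 180·t^2 - 48·t - 30 3-mal finden. Durch Integration von dem Ruck und Verwendung der Anfangsbedingung a(0) = 4, erhalten wir a(t) = 150·t^4 - 60·t^3 - 24·t^2 - 30·t + 4. Durch Integration von der Beschleunigung und Verwendung der Anfangsbedingung v(0) = 0, erhalten wir v(t) = t·(30·t^4 - 15·t^3 - 8·t^2 - 15·t + 4). Durch Integration von der Geschwindigkeit und Verwendung der Anfangsbedingung x(0) = -4, erhalten wir x(t) = 5·t^6 - 3·t^5 - 2·t^4 - 5·t^3 + 2·t^2 - 4. Mit x(t) = 5·t^6 - 3·t^5 - 2·t^4 - 5·t^3 + 2·t^2 - 4 und Einsetzen von t = 3, finden wir x = 2633.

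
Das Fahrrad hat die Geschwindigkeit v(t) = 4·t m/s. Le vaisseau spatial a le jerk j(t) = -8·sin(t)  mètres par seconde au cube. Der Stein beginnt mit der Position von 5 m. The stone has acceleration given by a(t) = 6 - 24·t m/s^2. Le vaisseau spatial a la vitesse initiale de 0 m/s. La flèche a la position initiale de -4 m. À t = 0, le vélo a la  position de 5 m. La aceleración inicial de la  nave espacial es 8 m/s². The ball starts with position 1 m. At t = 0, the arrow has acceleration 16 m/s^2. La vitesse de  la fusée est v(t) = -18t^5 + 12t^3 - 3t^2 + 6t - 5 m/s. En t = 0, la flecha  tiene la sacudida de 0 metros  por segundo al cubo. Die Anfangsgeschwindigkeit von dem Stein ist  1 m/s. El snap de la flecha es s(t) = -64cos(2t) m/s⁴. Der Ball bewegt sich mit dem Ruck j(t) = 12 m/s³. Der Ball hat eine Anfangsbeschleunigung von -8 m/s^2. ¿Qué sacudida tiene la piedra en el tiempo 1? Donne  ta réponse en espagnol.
Partiendo de la aceleración a(t) = 6 - 24·t, tomamos 1 derivada. Derivando la aceleración, obtenemos la sacudida: j(t) = -24. Usando j(t) = -24 y sustituyendo t = 1, encontramos j = -24.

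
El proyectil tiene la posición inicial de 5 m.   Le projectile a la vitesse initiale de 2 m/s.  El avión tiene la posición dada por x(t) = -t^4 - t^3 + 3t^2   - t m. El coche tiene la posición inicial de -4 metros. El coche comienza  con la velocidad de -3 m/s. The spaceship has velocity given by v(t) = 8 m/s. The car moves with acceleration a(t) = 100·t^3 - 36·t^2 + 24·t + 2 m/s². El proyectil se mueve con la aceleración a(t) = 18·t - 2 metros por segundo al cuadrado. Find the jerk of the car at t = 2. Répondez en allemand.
Um dies zu lösen, müssen wir 1 Ableitung unserer Gleichung für die Beschleunigung a(t) = 100·t^3 - 36·t^2 + 24·t + 2 nehmen. Die Ableitung von der Beschleunigung ergibt den Ruck: j(t) = 300·t^2 - 72·t + 24. Wir haben den Ruck j(t) = 300·t^2 - 72·t + 24. Durch Einsetzen von t = 2: j(2) = 1080.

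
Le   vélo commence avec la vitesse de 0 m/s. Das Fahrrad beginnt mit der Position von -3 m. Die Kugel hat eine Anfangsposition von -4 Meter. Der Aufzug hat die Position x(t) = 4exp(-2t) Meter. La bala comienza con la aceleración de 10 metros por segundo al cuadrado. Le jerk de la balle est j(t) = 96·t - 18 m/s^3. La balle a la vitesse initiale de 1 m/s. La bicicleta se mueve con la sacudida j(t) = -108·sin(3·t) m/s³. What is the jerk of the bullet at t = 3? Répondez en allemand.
Wir haben den Ruck j(t) = 96·t - 18. Durch Einsetzen von t = 3: j(3) = 270.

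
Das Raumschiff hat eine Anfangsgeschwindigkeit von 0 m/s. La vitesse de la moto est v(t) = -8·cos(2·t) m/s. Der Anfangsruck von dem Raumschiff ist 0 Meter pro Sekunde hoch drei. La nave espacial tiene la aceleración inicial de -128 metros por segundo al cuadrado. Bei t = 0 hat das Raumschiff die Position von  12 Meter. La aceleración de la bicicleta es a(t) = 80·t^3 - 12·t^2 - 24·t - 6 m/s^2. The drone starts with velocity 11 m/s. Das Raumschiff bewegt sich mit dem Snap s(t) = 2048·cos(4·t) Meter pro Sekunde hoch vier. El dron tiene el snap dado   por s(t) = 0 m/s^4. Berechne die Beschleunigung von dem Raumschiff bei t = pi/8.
Wir müssen die Stammfunktion unserer Gleichung für den Snap s(t) = 2048·cos(4·t) 2-mal finden. Die Stammfunktion von dem Snap, mit j(0) = 0, ergibt den Ruck: j(t) = 512·sin(4·t). Mit ∫j(t)dt und Anwendung von a(0) = -128, finden wir a(t) = -128·cos(4·t). Aus der Gleichung für die Beschleunigung a(t) = -128·cos(4·t), setzen wir t = pi/8 ein und erhalten a = 0.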